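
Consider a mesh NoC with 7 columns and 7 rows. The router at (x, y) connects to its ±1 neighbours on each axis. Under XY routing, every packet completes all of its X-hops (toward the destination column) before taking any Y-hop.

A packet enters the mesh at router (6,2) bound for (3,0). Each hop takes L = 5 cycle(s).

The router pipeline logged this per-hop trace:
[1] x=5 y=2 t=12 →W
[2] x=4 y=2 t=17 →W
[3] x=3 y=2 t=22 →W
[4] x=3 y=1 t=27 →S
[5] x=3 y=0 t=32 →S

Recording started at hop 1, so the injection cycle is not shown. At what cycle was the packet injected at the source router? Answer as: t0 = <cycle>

At hop 1 the cycle is 12; in general cyc_k = t0 + kL.
So t0 = 12 − 1·5 = 7.

t0 = 7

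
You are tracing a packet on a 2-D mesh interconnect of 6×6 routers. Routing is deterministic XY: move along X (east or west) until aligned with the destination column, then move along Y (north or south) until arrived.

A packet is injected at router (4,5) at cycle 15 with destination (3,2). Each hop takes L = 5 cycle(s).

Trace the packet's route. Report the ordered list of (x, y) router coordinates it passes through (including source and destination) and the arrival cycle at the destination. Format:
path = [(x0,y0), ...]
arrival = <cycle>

path = [(4,5), (3,5), (3,4), (3,3), (3,2)]
arrival = 35

t=15: at (4,5)
t=20: at (3,5) after W
t=25: at (3,4) after S
t=30: at (3,3) after S
t=35: at (3,2) after S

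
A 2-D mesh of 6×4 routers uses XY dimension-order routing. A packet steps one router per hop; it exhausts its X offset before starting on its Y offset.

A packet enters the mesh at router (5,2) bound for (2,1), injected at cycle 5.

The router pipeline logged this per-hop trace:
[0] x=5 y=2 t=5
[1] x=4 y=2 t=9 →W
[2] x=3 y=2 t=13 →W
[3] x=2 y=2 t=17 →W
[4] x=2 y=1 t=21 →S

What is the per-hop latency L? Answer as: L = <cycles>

L = 4

cyc[1] − cyc[0] = 9 − 5 = 4.
Each hop adds L, hence L = 4.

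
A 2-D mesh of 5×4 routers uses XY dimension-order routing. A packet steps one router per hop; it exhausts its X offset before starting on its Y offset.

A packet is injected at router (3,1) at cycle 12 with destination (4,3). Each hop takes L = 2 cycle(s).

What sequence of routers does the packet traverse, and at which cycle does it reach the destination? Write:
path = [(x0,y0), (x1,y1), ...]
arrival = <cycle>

src (3,1)  cyc=12
E→(4,1)  cyc=14
N→(4,2)  cyc=16
N→(4,3)  cyc=18

path = [(3,1), (4,1), (4,2), (4,3)]
arrival = 18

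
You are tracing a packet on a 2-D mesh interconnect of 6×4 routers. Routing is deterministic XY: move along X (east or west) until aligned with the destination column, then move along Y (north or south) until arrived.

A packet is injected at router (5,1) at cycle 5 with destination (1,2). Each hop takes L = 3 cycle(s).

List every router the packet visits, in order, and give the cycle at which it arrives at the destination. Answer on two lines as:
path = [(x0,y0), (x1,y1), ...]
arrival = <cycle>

path = [(5,1), (4,1), (3,1), (2,1), (1,1), (1,2)]
arrival = 20

t=5: at (5,1)
t=8: at (4,1) after W
t=11: at (3,1) after W
t=14: at (2,1) after W
t=17: at (1,1) after W
t=20: at (1,2) after N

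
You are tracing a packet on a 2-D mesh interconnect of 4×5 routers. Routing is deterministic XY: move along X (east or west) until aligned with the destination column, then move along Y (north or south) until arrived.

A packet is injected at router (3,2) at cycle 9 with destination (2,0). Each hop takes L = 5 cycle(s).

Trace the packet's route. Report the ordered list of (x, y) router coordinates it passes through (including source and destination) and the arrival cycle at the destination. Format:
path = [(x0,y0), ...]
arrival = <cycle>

#0 — 3,2 | c9
#1 — 2,2 | c14 | W
#2 — 2,1 | c19 | S
#3 — 2,0 | c24 | S

path = [(3,2), (2,2), (2,1), (2,0)]
arrival = 24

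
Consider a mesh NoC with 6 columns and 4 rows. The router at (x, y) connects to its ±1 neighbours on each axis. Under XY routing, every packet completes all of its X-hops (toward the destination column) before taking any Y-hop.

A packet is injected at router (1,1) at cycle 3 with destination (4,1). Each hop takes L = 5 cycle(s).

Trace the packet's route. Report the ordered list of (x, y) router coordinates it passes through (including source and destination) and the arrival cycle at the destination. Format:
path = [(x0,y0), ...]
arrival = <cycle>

path = [(1,1), (2,1), (3,1), (4,1)]
arrival = 18

  0. router=(1,1) cycle=3 (inject)
  1. router=(2,1) cycle=8 dir=E
  2. router=(3,1) cycle=13 dir=E
  3. router=(4,1) cycle=18 dir=E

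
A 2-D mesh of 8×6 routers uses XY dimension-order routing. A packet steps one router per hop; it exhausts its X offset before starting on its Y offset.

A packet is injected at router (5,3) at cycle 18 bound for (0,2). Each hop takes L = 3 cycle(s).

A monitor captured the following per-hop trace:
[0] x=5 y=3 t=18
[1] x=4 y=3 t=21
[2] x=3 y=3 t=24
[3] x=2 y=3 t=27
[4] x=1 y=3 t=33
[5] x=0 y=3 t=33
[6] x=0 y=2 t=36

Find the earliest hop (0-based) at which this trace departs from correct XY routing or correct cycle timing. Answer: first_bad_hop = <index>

[1] (-1,+0) / 3c ⇒ ok
[2] (-1,+0) / 3c ⇒ ok
[3] (-1,+0) / 3c ⇒ ok
[4] (-1,+0) / 6c ⇒ BAD: Δcyc=6≠L

first_bad_hop = 4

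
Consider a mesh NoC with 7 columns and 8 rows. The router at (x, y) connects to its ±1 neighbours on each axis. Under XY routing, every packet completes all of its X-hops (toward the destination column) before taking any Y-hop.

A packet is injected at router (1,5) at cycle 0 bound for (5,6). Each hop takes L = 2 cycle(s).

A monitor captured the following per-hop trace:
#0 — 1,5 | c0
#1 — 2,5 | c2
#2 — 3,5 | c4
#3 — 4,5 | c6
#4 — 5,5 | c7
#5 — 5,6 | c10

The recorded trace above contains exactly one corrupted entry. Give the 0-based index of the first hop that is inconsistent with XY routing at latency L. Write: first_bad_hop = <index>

first_bad_hop = 4

check 1→ d=(1,0) cyc+2: ok
check 2→ d=(1,0) cyc+2: ok
check 3→ d=(1,0) cyc+2: ok
check 4→ d=(1,0) cyc+1: BAD: Δcyc=1≠L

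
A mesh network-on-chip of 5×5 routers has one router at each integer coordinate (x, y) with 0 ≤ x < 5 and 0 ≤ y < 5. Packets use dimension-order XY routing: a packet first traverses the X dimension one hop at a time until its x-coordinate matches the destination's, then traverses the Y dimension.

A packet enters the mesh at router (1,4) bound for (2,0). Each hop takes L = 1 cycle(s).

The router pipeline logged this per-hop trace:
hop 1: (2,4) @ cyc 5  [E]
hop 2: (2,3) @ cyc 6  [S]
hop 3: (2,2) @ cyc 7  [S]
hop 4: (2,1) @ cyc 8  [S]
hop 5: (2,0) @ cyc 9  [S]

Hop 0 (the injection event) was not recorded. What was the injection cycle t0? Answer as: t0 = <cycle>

Hop 1 reached at cycle 5; hop k is at t0 + k·L.
Therefore t0 = 5 − L = 4.

t0 = 4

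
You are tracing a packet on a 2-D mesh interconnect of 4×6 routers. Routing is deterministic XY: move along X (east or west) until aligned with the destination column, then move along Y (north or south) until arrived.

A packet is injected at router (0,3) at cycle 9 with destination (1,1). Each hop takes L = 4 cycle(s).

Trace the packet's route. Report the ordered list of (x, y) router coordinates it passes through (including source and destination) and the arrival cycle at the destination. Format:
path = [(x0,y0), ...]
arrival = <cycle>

#0 — 0,3 | c9
#1 — 1,3 | c13 | E
#2 — 1,2 | c17 | S
#3 — 1,1 | c21 | S

path = [(0,3), (1,3), (1,2), (1,1)]
arrival = 21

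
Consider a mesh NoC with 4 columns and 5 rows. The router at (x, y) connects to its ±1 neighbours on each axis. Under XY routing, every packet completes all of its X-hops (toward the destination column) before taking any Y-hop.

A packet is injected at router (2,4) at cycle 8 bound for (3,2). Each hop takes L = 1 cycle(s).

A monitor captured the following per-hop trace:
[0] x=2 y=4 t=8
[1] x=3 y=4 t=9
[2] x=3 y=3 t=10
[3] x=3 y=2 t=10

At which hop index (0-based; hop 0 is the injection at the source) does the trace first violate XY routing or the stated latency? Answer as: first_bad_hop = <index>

hop 1: step (+1,+0), +1 cyc — ok
hop 2: step (+0,-1), +1 cyc — ok
hop 3: step (+0,-1), +0 cyc — BAD: Δcyc=0≠L

first_bad_hop = 3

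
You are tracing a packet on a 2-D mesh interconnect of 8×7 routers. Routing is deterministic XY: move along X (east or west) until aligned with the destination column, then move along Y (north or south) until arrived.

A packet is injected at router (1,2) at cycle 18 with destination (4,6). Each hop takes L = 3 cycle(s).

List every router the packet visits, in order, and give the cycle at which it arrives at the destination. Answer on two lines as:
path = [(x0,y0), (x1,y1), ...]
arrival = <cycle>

hop 0: (1,2) @ cyc 18
hop 1: (2,2) @ cyc 21  [E]
hop 2: (3,2) @ cyc 24  [E]
hop 3: (4,2) @ cyc 27  [E]
hop 4: (4,3) @ cyc 30  [N]
hop 5: (4,4) @ cyc 33  [N]
hop 6: (4,5) @ cyc 36  [N]
hop 7: (4,6) @ cyc 39  [N]

path = [(1,2), (2,2), (3,2), (4,2), (4,3), (4,4), (4,5), (4,6)]
arrival = 39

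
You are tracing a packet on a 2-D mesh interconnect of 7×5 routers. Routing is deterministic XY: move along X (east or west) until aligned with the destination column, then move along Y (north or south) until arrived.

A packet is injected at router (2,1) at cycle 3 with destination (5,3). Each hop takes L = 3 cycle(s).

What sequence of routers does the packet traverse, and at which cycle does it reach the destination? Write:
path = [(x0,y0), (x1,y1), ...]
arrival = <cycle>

path = [(2,1), (3,1), (4,1), (5,1), (5,2), (5,3)]
arrival = 18

#0 — 2,1 | c3
#1 — 3,1 | c6 | E
#2 — 4,1 | c9 | E
#3 — 5,1 | c12 | E
#4 — 5,2 | c15 | N
#5 — 5,3 | c18 | N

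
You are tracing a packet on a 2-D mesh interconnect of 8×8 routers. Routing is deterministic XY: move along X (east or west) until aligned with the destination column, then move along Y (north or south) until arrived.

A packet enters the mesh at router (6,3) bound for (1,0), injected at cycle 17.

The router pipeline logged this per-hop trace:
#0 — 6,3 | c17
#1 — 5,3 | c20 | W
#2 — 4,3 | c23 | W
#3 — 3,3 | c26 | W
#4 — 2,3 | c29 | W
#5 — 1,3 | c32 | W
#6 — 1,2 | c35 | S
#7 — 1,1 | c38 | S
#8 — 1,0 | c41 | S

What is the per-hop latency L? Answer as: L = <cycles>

cyc[1] − cyc[0] = 20 − 17 = 3.
Each hop adds L, hence L = 3.

L = 3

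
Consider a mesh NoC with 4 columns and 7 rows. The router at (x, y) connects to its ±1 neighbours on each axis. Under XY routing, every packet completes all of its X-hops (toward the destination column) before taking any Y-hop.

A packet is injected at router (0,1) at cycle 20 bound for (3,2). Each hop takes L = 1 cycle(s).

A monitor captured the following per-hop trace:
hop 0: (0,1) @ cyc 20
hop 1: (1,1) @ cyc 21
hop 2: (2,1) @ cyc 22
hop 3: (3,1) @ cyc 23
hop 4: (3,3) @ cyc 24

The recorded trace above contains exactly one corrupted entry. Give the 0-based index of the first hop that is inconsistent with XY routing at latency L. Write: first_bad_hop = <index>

first_bad_hop = 4

check 1→ d=(1,0) cyc+1: ok
check 2→ d=(1,0) cyc+1: ok
check 3→ d=(1,0) cyc+1: ok
check 4→ d=(0,2) cyc+1: BAD: non-unit step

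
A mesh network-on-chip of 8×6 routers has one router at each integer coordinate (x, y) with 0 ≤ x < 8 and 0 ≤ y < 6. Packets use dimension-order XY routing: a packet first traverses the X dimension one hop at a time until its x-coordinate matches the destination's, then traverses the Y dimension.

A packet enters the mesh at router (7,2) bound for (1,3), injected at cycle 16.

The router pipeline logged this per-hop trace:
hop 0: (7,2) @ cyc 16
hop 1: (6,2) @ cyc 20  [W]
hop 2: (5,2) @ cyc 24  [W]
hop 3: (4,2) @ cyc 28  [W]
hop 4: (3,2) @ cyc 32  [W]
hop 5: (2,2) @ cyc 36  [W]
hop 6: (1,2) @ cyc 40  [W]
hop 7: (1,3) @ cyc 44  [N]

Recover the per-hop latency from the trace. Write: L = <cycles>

Between hops 0 and 1 the cycle counter advances 20 − 16 = 4.
That increment is L by definition: L = 4.

L = 4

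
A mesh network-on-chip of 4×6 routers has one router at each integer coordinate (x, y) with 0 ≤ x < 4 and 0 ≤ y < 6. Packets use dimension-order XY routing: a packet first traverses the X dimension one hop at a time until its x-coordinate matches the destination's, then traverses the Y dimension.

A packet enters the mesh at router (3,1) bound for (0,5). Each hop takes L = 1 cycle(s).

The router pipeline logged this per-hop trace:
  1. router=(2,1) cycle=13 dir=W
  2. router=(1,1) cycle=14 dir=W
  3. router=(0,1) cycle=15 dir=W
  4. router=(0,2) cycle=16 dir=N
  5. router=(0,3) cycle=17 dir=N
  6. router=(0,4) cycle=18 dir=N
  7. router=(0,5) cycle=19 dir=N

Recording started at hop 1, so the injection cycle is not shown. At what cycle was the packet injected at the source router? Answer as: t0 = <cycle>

The first recorded entry is hop 1 at cycle 13.
So t0 = 13 − 1·1 = 12.

t0 = 12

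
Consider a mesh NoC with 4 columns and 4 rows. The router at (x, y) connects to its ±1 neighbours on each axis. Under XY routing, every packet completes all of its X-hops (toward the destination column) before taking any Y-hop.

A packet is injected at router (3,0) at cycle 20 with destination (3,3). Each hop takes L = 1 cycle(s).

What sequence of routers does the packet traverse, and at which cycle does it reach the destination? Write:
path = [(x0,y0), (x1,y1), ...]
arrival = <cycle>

[0] x=3 y=0 t=20
[1] x=3 y=1 t=21 →N
[2] x=3 y=2 t=22 →N
[3] x=3 y=3 t=23 →N

path = [(3,0), (3,1), (3,2), (3,3)]
arrival = 23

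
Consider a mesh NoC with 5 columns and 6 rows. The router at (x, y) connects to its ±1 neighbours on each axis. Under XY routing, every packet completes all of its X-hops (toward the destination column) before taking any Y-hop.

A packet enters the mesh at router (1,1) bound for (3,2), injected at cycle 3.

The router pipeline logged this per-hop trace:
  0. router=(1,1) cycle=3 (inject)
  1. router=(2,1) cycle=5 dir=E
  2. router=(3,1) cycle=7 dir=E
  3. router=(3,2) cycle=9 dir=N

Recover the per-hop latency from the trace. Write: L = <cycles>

From hop 0 (3) to hop 1 (5): +2 cycles.
Per-hop latency L = Δcyc = 2.

L = 2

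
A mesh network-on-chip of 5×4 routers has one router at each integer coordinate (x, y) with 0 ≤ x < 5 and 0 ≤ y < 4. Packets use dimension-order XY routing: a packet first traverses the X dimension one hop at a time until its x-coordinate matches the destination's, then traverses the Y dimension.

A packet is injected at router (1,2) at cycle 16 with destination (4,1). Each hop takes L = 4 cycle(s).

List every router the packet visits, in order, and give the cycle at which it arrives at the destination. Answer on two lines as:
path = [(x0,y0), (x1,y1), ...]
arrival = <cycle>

src (1,2)  cyc=16
E→(2,2)  cyc=20
E→(3,2)  cyc=24
E→(4,2)  cyc=28
S→(4,1)  cyc=32

path = [(1,2), (2,2), (3,2), (4,2), (4,1)]
arrival = 32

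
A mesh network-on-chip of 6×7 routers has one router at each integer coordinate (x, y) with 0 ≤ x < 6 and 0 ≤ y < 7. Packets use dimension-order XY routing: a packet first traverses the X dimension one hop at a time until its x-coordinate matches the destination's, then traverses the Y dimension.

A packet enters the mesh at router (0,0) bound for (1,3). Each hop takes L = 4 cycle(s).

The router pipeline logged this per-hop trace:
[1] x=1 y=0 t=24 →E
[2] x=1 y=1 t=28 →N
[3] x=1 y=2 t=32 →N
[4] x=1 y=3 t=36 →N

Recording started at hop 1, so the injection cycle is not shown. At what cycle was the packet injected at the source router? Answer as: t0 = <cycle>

t0 = 20

Hop 1 reached at cycle 24; hop k is at t0 + k·L.
Subtract one hop: t0 = 24 − 4 = 20.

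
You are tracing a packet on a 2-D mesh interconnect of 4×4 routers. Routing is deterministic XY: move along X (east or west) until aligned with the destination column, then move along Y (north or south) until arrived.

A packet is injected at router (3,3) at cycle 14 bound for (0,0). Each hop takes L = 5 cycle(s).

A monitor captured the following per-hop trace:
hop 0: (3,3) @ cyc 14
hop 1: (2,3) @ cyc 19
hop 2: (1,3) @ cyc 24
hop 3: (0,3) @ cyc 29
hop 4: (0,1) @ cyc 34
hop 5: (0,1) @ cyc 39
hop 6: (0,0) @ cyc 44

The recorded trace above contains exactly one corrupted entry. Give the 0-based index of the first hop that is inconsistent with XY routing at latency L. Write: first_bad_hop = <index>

  1: Δx=-1 Δy=+0 Δt=5 [ok]
  2: Δx=-1 Δy=+0 Δt=5 [ok]
  3: Δx=-1 Δy=+0 Δt=5 [ok]
  4: Δx=+0 Δy=-2 Δt=5 [BAD: non-unit step]

first_bad_hop = 4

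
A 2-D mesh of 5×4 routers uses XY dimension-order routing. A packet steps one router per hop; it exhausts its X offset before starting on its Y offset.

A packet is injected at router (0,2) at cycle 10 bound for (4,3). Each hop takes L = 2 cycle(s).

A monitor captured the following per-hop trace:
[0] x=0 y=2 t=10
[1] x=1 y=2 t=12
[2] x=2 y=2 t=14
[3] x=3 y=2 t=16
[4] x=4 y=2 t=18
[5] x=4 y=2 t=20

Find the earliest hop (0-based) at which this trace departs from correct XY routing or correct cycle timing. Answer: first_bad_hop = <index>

first_bad_hop = 5

[1] (+1,+0) / 2c ⇒ ok
[2] (+1,+0) / 2c ⇒ ok
[3] (+1,+0) / 2c ⇒ ok
[4] (+1,+0) / 2c ⇒ ok
[5] (+0,+0) / 2c ⇒ BAD: non-unit step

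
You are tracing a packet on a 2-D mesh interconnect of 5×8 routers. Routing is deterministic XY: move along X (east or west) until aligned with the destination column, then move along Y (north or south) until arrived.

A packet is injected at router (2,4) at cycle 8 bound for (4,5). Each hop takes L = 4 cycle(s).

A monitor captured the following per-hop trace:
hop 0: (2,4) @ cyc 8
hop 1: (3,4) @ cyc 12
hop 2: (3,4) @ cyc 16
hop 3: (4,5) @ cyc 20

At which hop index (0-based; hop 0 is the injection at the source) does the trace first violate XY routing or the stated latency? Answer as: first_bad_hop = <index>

  1: Δx=+1 Δy=+0 Δt=4 [ok]
  2: Δx=+0 Δy=+0 Δt=4 [BAD: non-unit step]

first_bad_hop = 2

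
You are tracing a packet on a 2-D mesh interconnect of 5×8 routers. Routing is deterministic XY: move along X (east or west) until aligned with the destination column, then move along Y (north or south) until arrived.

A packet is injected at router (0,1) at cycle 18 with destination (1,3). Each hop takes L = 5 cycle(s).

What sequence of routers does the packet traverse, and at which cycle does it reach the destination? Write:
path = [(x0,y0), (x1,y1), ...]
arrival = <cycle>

[0] x=0 y=1 t=18
[1] x=1 y=1 t=23 →E
[2] x=1 y=2 t=28 →N
[3] x=1 y=3 t=33 →N

path = [(0,1), (1,1), (1,2), (1,3)]
arrival = 33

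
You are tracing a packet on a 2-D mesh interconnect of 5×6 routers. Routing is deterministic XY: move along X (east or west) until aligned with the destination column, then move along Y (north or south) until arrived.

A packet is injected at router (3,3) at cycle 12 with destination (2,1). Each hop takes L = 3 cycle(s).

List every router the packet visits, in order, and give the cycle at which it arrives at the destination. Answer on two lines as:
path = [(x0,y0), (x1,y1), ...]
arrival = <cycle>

src (3,3)  cyc=12
W→(2,3)  cyc=15
S→(2,2)  cyc=18
S→(2,1)  cyc=21

path = [(3,3), (2,3), (2,2), (2,1)]
arrival = 21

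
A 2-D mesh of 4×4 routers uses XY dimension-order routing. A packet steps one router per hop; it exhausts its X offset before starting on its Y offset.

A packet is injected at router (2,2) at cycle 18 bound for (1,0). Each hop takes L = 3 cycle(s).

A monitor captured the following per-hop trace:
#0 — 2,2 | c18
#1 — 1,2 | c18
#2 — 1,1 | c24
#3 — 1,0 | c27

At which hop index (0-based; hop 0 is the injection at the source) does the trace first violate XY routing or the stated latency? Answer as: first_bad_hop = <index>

check 1→ d=(-1,0) cyc+0: BAD: Δcyc=0≠L

first_bad_hop = 1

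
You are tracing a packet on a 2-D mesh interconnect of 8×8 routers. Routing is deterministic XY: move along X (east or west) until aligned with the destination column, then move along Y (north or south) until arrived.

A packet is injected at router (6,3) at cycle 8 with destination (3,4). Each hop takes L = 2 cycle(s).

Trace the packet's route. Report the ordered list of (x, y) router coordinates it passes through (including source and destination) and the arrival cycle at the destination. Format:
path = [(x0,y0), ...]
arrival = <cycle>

path = [(6,3), (5,3), (4,3), (3,3), (3,4)]
arrival = 16

t=8: at (6,3)
t=10: at (5,3) after W
t=12: at (4,3) after W
t=14: at (3,3) after W
t=16: at (3,4) after N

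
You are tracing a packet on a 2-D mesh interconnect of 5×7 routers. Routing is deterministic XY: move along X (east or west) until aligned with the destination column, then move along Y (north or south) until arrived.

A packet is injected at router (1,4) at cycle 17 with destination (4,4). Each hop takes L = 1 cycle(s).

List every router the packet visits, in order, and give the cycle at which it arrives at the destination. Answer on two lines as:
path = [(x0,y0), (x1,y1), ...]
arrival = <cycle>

path = [(1,4), (2,4), (3,4), (4,4)]
arrival = 20

#0 — 1,4 | c17
#1 — 2,4 | c18 | E
#2 — 3,4 | c19 | E
#3 — 4,4 | c20 | E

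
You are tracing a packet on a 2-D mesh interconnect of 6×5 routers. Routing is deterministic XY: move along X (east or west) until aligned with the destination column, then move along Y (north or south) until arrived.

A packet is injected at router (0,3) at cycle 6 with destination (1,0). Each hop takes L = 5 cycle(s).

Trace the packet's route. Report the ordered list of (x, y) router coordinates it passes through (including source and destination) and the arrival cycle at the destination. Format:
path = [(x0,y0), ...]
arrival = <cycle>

path = [(0,3), (1,3), (1,2), (1,1), (1,0)]
arrival = 26

[0] x=0 y=3 t=6
[1] x=1 y=3 t=11 →E
[2] x=1 y=2 t=16 →S
[3] x=1 y=1 t=21 →S
[4] x=1 y=0 t=26 →S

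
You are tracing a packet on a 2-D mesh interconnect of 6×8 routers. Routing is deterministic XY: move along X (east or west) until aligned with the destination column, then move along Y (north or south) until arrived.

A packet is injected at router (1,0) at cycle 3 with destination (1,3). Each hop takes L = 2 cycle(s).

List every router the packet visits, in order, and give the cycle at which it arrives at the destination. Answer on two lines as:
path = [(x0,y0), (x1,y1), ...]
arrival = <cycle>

src (1,0)  cyc=3
N→(1,1)  cyc=5
N→(1,2)  cyc=7
N→(1,3)  cyc=9

path = [(1,0), (1,1), (1,2), (1,3)]
arrival = 9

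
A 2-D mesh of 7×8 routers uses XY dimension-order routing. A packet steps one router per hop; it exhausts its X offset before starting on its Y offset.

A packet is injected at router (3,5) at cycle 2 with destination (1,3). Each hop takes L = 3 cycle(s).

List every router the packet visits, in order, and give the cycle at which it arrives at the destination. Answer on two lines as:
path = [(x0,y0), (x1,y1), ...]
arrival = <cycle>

[0] x=3 y=5 t=2
[1] x=2 y=5 t=5 →W
[2] x=1 y=5 t=8 →W
[3] x=1 y=4 t=11 →S
[4] x=1 y=3 t=14 →S

path = [(3,5), (2,5), (1,5), (1,4), (1,3)]
arrival = 14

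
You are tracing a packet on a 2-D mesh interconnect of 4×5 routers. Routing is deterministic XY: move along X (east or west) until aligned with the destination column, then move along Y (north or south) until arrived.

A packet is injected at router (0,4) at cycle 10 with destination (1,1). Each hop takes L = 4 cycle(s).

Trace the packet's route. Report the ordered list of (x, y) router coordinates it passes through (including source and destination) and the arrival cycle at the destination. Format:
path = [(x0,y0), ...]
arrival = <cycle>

t=10: at (0,4)
t=14: at (1,4) after E
t=18: at (1,3) after S
t=22: at (1,2) after S
t=26: at (1,1) after S

path = [(0,4), (1,4), (1,3), (1,2), (1,1)]
arrival = 26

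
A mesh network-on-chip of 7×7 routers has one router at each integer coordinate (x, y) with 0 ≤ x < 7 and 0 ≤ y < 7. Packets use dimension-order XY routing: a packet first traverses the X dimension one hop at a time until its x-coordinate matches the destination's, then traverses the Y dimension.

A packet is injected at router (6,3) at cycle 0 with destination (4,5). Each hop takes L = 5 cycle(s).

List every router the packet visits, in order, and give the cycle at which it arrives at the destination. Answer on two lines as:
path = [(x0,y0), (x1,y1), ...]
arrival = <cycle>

path = [(6,3), (5,3), (4,3), (4,4), (4,5)]
arrival = 20

hop 0: (6,3) @ cyc 0
hop 1: (5,3) @ cyc 5  [W]
hop 2: (4,3) @ cyc 10  [W]
hop 3: (4,4) @ cyc 15  [N]
hop 4: (4,5) @ cyc 20  [N]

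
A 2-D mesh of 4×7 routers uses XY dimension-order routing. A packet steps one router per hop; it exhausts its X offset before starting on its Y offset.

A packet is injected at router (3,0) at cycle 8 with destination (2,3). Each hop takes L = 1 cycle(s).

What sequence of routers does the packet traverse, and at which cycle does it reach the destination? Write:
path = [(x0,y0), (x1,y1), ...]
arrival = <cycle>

src (3,0)  cyc=8
W→(2,0)  cyc=9
N→(2,1)  cyc=10
N→(2,2)  cyc=11
N→(2,3)  cyc=12

path = [(3,0), (2,0), (2,1), (2,2), (2,3)]
arrival = 12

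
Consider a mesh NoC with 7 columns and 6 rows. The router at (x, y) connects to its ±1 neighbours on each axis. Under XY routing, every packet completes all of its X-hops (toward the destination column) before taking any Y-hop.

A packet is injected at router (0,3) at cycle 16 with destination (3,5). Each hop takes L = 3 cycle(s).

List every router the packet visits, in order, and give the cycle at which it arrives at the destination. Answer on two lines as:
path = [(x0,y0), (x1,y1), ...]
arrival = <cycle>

path = [(0,3), (1,3), (2,3), (3,3), (3,4), (3,5)]
arrival = 31

  0. router=(0,3) cycle=16 (inject)
  1. router=(1,3) cycle=19 dir=E
  2. router=(2,3) cycle=22 dir=E
  3. router=(3,3) cycle=25 dir=E
  4. router=(3,4) cycle=28 dir=N
  5. router=(3,5) cycle=31 dir=N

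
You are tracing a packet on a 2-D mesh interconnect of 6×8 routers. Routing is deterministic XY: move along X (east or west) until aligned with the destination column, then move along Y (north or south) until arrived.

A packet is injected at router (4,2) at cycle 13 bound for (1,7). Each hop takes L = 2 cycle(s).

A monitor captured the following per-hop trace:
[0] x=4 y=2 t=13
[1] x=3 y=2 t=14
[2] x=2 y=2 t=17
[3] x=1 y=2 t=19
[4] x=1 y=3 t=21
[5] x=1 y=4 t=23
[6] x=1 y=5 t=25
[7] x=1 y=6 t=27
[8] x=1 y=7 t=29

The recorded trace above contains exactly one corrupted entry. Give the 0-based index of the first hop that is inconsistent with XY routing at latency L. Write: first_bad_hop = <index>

hop 1: step (-1,+0), +1 cyc — BAD: Δcyc=1≠L

first_bad_hop = 1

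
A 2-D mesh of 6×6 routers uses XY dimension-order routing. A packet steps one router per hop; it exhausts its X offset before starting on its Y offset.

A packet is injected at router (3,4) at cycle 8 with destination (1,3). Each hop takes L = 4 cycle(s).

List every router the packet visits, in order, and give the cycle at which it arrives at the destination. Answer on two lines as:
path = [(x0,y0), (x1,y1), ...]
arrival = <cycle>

path = [(3,4), (2,4), (1,4), (1,3)]
arrival = 20

  0. router=(3,4) cycle=8 (inject)
  1. router=(2,4) cycle=12 dir=W
  2. router=(1,4) cycle=16 dir=W
  3. router=(1,3) cycle=20 dir=S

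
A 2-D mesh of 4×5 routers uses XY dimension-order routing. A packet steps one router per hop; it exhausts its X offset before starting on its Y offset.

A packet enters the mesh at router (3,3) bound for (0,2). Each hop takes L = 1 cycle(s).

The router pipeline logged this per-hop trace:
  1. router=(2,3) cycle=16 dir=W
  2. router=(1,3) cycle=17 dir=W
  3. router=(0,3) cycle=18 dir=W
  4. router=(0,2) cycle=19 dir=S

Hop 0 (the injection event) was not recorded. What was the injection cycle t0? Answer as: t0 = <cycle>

At hop 1 the cycle is 16; in general cyc_k = t0 + kL.
Subtract one hop: t0 = 16 − 1 = 15.

t0 = 15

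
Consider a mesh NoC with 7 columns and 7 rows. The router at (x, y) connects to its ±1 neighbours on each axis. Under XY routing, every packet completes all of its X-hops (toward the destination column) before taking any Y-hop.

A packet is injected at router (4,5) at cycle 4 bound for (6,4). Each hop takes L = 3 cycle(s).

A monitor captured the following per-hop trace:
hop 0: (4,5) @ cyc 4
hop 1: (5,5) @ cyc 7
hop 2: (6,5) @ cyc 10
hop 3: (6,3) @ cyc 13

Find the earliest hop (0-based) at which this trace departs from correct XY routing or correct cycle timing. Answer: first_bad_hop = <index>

check 1→ d=(1,0) cyc+3: ok
check 2→ d=(1,0) cyc+3: ok
check 3→ d=(0,-2) cyc+3: BAD: non-unit step

first_bad_hop = 3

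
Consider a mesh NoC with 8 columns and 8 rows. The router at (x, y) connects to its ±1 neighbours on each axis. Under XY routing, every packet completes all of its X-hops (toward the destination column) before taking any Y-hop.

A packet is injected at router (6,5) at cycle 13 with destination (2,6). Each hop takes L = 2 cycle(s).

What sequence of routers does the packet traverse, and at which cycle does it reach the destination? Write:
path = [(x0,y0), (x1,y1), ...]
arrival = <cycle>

hop 0: (6,5) @ cyc 13
hop 1: (5,5) @ cyc 15  [W]
hop 2: (4,5) @ cyc 17  [W]
hop 3: (3,5) @ cyc 19  [W]
hop 4: (2,5) @ cyc 21  [W]
hop 5: (2,6) @ cyc 23  [N]

path = [(6,5), (5,5), (4,5), (3,5), (2,5), (2,6)]
arrival = 23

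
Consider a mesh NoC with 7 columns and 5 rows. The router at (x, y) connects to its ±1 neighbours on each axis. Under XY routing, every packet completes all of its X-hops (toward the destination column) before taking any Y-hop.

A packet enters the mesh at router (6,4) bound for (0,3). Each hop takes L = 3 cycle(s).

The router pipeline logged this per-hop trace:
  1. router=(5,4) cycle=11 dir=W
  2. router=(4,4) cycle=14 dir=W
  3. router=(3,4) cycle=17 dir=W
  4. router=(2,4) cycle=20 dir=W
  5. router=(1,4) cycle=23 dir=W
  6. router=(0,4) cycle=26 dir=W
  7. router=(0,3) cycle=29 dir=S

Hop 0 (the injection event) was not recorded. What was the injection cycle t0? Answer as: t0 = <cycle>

t0 = 8

The first recorded entry is hop 1 at cycle 11.
So t0 = 11 − 1·3 = 8.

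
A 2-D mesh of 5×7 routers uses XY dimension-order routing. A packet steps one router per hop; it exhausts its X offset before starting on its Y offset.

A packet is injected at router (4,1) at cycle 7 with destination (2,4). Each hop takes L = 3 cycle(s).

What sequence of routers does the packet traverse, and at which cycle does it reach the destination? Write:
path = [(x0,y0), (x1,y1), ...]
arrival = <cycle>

src (4,1)  cyc=7
W→(3,1)  cyc=10
W→(2,1)  cyc=13
N→(2,2)  cyc=16
N→(2,3)  cyc=19
N→(2,4)  cyc=22

path = [(4,1), (3,1), (2,1), (2,2), (2,3), (2,4)]
arrival = 22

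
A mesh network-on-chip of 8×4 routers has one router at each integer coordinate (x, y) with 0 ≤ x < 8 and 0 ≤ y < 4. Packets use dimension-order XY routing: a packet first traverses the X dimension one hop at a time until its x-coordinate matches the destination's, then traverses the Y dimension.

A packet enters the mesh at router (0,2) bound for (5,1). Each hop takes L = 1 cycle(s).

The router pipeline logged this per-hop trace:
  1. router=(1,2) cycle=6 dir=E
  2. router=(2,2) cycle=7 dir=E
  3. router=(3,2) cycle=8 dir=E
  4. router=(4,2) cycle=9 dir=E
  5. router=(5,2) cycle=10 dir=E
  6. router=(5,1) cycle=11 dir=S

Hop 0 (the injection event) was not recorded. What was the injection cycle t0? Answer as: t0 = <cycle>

t0 = 5

cyc[1] = 6 and cyc[k] = t0 + k·L for every k.
Subtract one hop: t0 = 6 − 1 = 5.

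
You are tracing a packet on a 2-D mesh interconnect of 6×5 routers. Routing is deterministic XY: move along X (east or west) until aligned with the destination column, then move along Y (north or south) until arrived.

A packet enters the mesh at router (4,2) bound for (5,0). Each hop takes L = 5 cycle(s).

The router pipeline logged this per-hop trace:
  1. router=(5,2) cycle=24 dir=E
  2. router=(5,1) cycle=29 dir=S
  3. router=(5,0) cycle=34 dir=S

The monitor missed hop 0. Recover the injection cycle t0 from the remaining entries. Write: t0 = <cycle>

The first recorded entry is hop 1 at cycle 24.
Subtract one hop: t0 = 24 − 5 = 19.

t0 = 19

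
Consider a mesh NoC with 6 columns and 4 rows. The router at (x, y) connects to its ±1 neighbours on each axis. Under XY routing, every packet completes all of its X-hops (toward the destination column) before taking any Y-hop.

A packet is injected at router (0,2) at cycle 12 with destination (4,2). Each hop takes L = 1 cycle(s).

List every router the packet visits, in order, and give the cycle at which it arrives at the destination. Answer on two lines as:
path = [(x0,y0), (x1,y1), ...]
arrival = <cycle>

path = [(0,2), (1,2), (2,2), (3,2), (4,2)]
arrival = 16

t=12: at (0,2)
t=13: at (1,2) after E
t=14: at (2,2) after E
t=15: at (3,2) after E
t=16: at (4,2) after E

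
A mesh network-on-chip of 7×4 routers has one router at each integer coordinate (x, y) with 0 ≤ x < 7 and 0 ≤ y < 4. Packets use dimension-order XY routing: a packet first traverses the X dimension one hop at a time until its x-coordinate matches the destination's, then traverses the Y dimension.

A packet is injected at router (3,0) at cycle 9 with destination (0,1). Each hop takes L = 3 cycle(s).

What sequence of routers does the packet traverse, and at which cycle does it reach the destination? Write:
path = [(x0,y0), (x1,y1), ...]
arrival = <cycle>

[0] x=3 y=0 t=9
[1] x=2 y=0 t=12 →W
[2] x=1 y=0 t=15 →W
[3] x=0 y=0 t=18 →W
[4] x=0 y=1 t=21 →N

path = [(3,0), (2,0), (1,0), (0,0), (0,1)]
arrival = 21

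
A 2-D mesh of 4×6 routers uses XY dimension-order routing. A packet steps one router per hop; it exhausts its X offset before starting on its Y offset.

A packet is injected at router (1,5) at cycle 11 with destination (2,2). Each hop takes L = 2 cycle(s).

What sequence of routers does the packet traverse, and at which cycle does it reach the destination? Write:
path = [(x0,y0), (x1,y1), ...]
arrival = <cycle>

hop 0: (1,5) @ cyc 11
hop 1: (2,5) @ cyc 13  [E]
hop 2: (2,4) @ cyc 15  [S]
hop 3: (2,3) @ cyc 17  [S]
hop 4: (2,2) @ cyc 19  [S]

path = [(1,5), (2,5), (2,4), (2,3), (2,2)]
arrival = 19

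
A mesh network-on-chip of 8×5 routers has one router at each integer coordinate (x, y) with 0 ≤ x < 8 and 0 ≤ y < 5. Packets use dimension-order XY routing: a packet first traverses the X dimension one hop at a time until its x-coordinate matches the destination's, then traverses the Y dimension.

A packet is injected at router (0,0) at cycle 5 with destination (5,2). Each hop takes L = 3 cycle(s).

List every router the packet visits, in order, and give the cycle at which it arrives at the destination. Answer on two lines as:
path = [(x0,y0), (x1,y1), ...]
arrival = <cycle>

hop 0: (0,0) @ cyc 5
hop 1: (1,0) @ cyc 8  [E]
hop 2: (2,0) @ cyc 11  [E]
hop 3: (3,0) @ cyc 14  [E]
hop 4: (4,0) @ cyc 17  [E]
hop 5: (5,0) @ cyc 20  [E]
hop 6: (5,1) @ cyc 23  [N]
hop 7: (5,2) @ cyc 26  [N]

path = [(0,0), (1,0), (2,0), (3,0), (4,0), (5,0), (5,1), (5,2)]
arrival = 26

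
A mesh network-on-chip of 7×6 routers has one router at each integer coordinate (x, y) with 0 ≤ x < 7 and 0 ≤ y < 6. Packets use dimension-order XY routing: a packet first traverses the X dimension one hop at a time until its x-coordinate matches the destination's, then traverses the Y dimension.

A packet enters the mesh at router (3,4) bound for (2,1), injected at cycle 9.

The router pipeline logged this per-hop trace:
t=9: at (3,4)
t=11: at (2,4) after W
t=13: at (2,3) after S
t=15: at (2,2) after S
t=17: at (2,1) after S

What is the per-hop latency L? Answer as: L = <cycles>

From hop 0 (9) to hop 1 (11): +2 cycles.
One hop costs L cycles, so L = 2.

L = 2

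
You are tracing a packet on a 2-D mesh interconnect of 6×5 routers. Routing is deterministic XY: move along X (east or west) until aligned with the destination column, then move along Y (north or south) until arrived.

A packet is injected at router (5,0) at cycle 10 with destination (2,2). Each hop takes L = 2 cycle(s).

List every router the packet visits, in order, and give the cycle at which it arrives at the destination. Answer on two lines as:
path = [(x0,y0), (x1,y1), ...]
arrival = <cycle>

  0. router=(5,0) cycle=10 (inject)
  1. router=(4,0) cycle=12 dir=W
  2. router=(3,0) cycle=14 dir=W
  3. router=(2,0) cycle=16 dir=W
  4. router=(2,1) cycle=18 dir=N
  5. router=(2,2) cycle=20 dir=N

path = [(5,0), (4,0), (3,0), (2,0), (2,1), (2,2)]
arrival = 20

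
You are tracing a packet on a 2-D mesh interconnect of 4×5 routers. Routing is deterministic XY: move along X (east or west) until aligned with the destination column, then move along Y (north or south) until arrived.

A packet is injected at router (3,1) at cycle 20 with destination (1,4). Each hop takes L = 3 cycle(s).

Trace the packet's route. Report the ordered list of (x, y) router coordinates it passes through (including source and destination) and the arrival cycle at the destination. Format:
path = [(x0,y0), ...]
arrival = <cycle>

path = [(3,1), (2,1), (1,1), (1,2), (1,3), (1,4)]
arrival = 35

t=20: at (3,1)
t=23: at (2,1) after W
t=26: at (1,1) after W
t=29: at (1,2) after N
t=32: at (1,3) after N
t=35: at (1,4) after N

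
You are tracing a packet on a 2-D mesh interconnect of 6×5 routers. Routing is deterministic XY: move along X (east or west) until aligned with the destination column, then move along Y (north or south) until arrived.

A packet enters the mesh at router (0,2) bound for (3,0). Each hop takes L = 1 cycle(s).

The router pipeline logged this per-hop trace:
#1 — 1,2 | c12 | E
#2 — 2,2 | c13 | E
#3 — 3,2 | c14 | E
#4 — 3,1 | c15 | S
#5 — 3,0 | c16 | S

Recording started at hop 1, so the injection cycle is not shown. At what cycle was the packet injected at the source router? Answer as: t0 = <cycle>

The first recorded entry is hop 1 at cycle 12.
So t0 = 12 − 1·1 = 11.

t0 = 11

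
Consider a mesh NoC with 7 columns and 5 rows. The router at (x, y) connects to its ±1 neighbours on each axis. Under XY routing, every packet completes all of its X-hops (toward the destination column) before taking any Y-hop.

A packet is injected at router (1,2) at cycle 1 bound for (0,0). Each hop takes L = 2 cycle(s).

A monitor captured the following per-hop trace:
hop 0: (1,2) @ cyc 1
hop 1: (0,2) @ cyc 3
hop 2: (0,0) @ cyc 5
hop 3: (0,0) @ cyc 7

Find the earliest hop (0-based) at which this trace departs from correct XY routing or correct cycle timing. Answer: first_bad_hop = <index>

  1: Δx=-1 Δy=+0 Δt=2 [ok]
  2: Δx=+0 Δy=-2 Δt=2 [BAD: non-unit step]

first_bad_hop = 2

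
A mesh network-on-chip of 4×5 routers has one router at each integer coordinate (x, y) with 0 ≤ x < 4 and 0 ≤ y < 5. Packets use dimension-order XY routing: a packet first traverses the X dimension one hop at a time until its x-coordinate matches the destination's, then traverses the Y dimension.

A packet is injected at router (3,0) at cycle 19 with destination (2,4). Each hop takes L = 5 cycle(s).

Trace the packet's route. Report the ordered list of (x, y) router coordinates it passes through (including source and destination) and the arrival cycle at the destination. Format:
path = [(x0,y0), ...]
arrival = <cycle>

src (3,0)  cyc=19
W→(2,0)  cyc=24
N→(2,1)  cyc=29
N→(2,2)  cyc=34
N→(2,3)  cyc=39
N→(2,4)  cyc=44

path = [(3,0), (2,0), (2,1), (2,2), (2,3), (2,4)]
arrival = 44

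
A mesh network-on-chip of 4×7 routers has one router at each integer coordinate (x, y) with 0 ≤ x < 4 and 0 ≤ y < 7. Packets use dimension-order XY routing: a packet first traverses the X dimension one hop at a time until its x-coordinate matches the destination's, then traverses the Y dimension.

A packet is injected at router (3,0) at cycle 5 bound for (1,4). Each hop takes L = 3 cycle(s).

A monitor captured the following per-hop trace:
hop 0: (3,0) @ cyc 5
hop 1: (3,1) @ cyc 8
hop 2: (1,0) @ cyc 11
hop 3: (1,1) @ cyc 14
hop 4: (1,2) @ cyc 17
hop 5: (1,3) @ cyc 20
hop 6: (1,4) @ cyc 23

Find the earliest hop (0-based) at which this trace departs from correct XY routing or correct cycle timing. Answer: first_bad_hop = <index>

  1: Δx=+0 Δy=+1 Δt=3 [BAD: Y-move but x=3≠1]

first_bad_hop = 1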